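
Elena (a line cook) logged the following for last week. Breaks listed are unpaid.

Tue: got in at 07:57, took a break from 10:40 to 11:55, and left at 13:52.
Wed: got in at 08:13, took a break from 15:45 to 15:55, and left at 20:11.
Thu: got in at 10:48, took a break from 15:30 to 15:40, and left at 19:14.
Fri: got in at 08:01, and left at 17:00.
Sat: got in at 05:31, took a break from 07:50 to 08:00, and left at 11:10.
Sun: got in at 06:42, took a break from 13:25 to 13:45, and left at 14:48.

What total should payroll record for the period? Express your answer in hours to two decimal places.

46.97 hours

Tue: 07:57–13:52 = 5 h 55 min; less 75 min break → 4 h 40 min
Wed: 08:13–20:11 = 11 h 58 min; less 10 min break → 11 h 48 min
Thu: 10:48–19:14 = 8 h 26 min; less 10 min break → 8 h 16 min
Fri: 08:01–17:00 = 8 h 59 min
Sat: 05:31–11:10 = 5 h 39 min; less 10 min break → 5 h 29 min
Sun: 06:42–14:48 = 8 h 6 min; less 20 min break → 7 h 46 min
Total: 4 h 40 min + 11 h 48 min + 8 h 16 min + 8 h 59 min + 5 h 29 min + 7 h 46 min = 46 h 58 min.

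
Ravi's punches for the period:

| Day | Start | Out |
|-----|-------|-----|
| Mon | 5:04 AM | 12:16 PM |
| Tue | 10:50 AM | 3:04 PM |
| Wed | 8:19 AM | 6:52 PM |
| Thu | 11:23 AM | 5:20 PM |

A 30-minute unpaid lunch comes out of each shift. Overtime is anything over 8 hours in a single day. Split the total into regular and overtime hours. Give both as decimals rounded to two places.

Regular 23.88 hours, overtime 2.05 hours

Mon: 5:04 AM–12:16 PM = 7 h 12 min; less 30 min break → 6 h 42 min
Tue: 10:50 AM–3:04 PM = 4 h 14 min; less 30 min break → 3 h 44 min
Wed: 8:19 AM–6:52 PM = 10 h 33 min; less 30 min break → 10 h 3 min
Thu: 11:23 AM–5:20 PM = 5 h 57 min; less 30 min break → 5 h 27 min
Mon reg 6 h 42 min / OT 0 h 0 min; Tue reg 3 h 44 min / OT 0 h 0 min; Wed reg 8 h 0 min / OT 2 h 3 min; Thu reg 5 h 27 min / OT 0 h 0 min.
Totals: regular 23 h 53 min, overtime 2 h 3 min.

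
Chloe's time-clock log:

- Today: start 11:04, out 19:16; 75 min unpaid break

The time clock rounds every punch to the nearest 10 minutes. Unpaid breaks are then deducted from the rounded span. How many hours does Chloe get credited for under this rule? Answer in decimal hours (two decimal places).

7.08 hours

Today: in 11:04→11:00, out 19:16→19:20; 8 h 20 min − 75 min = 7 h 5 min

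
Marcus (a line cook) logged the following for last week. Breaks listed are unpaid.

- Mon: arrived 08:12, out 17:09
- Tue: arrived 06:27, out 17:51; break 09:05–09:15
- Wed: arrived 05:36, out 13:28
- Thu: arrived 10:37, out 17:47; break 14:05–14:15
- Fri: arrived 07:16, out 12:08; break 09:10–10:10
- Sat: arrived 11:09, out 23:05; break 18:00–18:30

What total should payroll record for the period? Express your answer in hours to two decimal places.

Mon: 08:12–17:09 = 8 h 57 min
Tue: 06:27–17:51 = 11 h 24 min; less 10 min break → 11 h 14 min
Wed: 05:36–13:28 = 7 h 52 min
Thu: 10:37–17:47 = 7 h 10 min; less 10 min break → 7 h 0 min
Fri: 07:16–12:08 = 4 h 52 min; less 60 min break → 3 h 52 min
Sat: 11:09–23:05 = 11 h 56 min; less 30 min break → 11 h 26 min
Total: 8 h 57 min + 11 h 14 min + 7 h 52 min + 7 h 0 min + 3 h 52 min + 11 h 26 min = 50 h 21 min.

50.35 hours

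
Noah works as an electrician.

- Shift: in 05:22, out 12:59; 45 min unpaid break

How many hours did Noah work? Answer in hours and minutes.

Shift: 05:22–12:59 = 7 h 37 min; less 45 min break → 6 h 52 min

6 h 52 min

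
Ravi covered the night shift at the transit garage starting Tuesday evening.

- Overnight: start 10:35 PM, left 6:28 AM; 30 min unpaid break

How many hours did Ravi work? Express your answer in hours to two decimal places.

Overnight: 10:35 PM → midnight = 1 h 25 min; midnight → 6:28 AM = 6 h 28 min; span 7 h 53 min; less 30 min break → 7 h 23 min

7.38 hours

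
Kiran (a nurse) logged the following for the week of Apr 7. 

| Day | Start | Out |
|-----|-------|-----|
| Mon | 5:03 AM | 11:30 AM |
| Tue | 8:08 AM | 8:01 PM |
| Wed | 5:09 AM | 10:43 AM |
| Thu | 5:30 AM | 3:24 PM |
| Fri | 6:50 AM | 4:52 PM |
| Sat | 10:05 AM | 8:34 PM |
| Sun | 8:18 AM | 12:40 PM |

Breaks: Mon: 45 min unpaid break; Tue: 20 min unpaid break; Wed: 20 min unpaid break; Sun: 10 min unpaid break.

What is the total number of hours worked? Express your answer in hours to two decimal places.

Mon: 5:03 AM–11:30 AM = 6 h 27 min; less 45 min break → 5 h 42 min
Tue: 8:08 AM–8:01 PM = 11 h 53 min; less 20 min break → 11 h 33 min
Wed: 5:09 AM–10:43 AM = 5 h 34 min; less 20 min break → 5 h 14 min
Thu: 5:30 AM–3:24 PM = 9 h 54 min
Fri: 6:50 AM–4:52 PM = 10 h 2 min
Sat: 10:05 AM–8:34 PM = 10 h 29 min
Sun: 8:18 AM–12:40 PM = 4 h 22 min; less 10 min break → 4 h 12 min
Total: 5 h 42 min + 11 h 33 min + 5 h 14 min + 9 h 54 min + 10 h 2 min + 10 h 29 min + 4 h 12 min = 57 h 6 min.

57.10 hours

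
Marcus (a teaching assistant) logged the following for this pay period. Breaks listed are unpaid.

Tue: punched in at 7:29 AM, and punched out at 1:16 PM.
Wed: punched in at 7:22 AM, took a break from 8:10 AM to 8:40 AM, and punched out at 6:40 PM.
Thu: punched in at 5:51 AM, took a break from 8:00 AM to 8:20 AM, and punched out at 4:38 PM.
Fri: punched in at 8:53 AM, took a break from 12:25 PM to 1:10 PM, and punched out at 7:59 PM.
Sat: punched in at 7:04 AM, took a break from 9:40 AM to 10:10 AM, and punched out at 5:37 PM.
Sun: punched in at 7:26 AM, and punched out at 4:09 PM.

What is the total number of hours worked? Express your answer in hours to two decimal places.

56.15 hours

Tue: 7:29 AM–1:16 PM = 5 h 47 min
Wed: 7:22 AM–6:40 PM = 11 h 18 min; less 30 min break → 10 h 48 min
Thu: 5:51 AM–4:38 PM = 10 h 47 min; less 20 min break → 10 h 27 min
Fri: 8:53 AM–7:59 PM = 11 h 6 min; less 45 min break → 10 h 21 min
Sat: 7:04 AM–5:37 PM = 10 h 33 min; less 30 min break → 10 h 3 min
Sun: 7:26 AM–4:09 PM = 8 h 43 min
Total: 5 h 47 min + 10 h 48 min + 10 h 27 min + 10 h 21 min + 10 h 3 min + 8 h 43 min = 56 h 9 min.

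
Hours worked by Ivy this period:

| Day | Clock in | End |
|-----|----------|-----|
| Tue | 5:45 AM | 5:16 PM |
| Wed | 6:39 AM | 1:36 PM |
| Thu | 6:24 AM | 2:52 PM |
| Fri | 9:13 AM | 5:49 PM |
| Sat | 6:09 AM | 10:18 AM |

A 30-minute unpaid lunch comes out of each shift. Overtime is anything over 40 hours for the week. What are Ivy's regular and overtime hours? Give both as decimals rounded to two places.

Tue: 5:45 AM–5:16 PM = 11 h 31 min; less 30 min break → 11 h 1 min
Wed: 6:39 AM–1:36 PM = 6 h 57 min; less 30 min break → 6 h 27 min
Thu: 6:24 AM–2:52 PM = 8 h 28 min; less 30 min break → 7 h 58 min
Fri: 9:13 AM–5:49 PM = 8 h 36 min; less 30 min break → 8 h 6 min
Sat: 6:09 AM–10:18 AM = 4 h 9 min; less 30 min break → 3 h 39 min
Total worked: 37 h 11 min = 37.18 h.
Threshold 40 h → overtime 0 h 0 min, regular 37 h 11 min.

Regular 37.18 hours, overtime 0.00 hours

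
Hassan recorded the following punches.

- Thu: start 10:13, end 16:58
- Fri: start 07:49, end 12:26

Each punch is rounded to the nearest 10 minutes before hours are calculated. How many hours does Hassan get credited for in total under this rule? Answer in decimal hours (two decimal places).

11.50 hours

Thu: in 10:13→10:10, out 16:58→17:00; 6 h 50 min
Fri: in 07:49→07:50, out 12:26→12:30; 4 h 40 min
Total credited: 11 h 30 min.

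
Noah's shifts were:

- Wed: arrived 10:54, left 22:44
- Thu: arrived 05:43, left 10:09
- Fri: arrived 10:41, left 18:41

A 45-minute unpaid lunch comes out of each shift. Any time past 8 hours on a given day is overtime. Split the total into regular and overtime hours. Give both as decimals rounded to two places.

Regular 18.93 hours, overtime 3.08 hours

Wed: 10:54–22:44 = 11 h 50 min; less 45 min break → 11 h 5 min
Thu: 05:43–10:09 = 4 h 26 min; less 45 min break → 3 h 41 min
Fri: 10:41–18:41 = 8 h 0 min; less 45 min break → 7 h 15 min
Wed reg 8 h 0 min / OT 3 h 5 min; Thu reg 3 h 41 min / OT 0 h 0 min; Fri reg 7 h 15 min / OT 0 h 0 min.
Totals: regular 18 h 56 min, overtime 3 h 5 min.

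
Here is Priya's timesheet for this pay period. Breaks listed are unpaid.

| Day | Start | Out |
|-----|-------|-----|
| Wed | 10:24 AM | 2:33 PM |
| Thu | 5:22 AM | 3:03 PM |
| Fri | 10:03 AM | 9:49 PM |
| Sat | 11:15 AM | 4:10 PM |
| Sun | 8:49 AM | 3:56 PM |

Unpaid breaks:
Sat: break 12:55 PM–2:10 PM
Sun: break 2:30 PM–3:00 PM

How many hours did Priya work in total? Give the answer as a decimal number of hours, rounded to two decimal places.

35.88 hours

Wed: 10:24 AM–2:33 PM = 4 h 9 min
Thu: 5:22 AM–3:03 PM = 9 h 41 min
Fri: 10:03 AM–9:49 PM = 11 h 46 min
Sat: 11:15 AM–4:10 PM = 4 h 55 min; less 75 min break → 3 h 40 min
Sun: 8:49 AM–3:56 PM = 7 h 7 min; less 30 min break → 6 h 37 min
Total: 4 h 9 min + 9 h 41 min + 11 h 46 min + 3 h 40 min + 6 h 37 min = 35 h 53 min.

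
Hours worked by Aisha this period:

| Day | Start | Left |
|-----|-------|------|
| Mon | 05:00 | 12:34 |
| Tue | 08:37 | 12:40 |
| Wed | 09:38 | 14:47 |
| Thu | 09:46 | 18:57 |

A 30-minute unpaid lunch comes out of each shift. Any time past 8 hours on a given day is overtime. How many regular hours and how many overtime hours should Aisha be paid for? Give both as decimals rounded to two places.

Regular 23.27 hours, overtime 0.68 hours

Mon: 05:00–12:34 = 7 h 34 min; less 30 min break → 7 h 4 min
Tue: 08:37–12:40 = 4 h 3 min; less 30 min break → 3 h 33 min
Wed: 09:38–14:47 = 5 h 9 min; less 30 min break → 4 h 39 min
Thu: 09:46–18:57 = 9 h 11 min; less 30 min break → 8 h 41 min
Mon reg 7 h 4 min / OT 0 h 0 min; Tue reg 3 h 33 min / OT 0 h 0 min; Wed reg 4 h 39 min / OT 0 h 0 min; Thu reg 8 h 0 min / OT 0 h 41 min.
Totals: regular 23 h 16 min, overtime 0 h 41 min.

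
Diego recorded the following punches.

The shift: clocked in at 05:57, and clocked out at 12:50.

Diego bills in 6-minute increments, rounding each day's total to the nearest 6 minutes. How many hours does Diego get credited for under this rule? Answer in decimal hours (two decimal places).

6.90 hours

The shift: 05:57–12:50 = 6 h 53 min → rounds to 6 h 54 min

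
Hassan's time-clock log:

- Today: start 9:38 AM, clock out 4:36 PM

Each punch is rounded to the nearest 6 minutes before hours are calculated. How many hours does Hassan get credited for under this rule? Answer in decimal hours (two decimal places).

7.00 hours

Today: in 9:38 AM→9:36 AM, out 4:36 PM→4:36 PM; 7 h 0 min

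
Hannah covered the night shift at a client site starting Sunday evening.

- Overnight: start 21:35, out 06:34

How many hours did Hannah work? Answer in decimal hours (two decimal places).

8.98 hours

Overnight: 21:35 → midnight = 2 h 25 min; midnight → 06:34 = 6 h 34 min; span 8 h 59 min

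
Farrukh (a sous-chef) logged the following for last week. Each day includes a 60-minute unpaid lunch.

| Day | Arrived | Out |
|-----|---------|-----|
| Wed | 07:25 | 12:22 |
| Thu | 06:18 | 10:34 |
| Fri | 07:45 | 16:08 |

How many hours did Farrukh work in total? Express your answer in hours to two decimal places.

Wed: 07:25–12:22 = 4 h 57 min; less 60 min break → 3 h 57 min
Thu: 06:18–10:34 = 4 h 16 min; less 60 min break → 3 h 16 min
Fri: 07:45–16:08 = 8 h 23 min; less 60 min break → 7 h 23 min
Total: 3 h 57 min + 3 h 16 min + 7 h 23 min = 14 h 36 min.

14.60 hours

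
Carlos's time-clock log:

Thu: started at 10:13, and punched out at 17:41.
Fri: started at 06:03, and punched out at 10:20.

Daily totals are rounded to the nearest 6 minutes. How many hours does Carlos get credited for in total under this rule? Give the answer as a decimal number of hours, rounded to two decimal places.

Thu: 10:13–17:41 = 7 h 28 min → rounds to 7 h 30 min
Fri: 06:03–10:20 = 4 h 17 min → rounds to 4 h 18 min
Total credited: 11 h 48 min.

11.80 hours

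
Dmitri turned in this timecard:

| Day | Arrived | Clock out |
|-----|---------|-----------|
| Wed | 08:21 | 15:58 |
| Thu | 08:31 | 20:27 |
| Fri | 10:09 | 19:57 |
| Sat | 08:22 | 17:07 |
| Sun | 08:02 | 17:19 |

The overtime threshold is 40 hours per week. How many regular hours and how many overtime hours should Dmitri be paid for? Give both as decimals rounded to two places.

Regular 40.00 hours, overtime 7.38 hours

Wed: 08:21–15:58 = 7 h 37 min
Thu: 08:31–20:27 = 11 h 56 min
Fri: 10:09–19:57 = 9 h 48 min
Sat: 08:22–17:07 = 8 h 45 min
Sun: 08:02–17:19 = 9 h 17 min
Total worked: 47 h 23 min = 47.38 h.
Threshold 40 h → overtime 7 h 23 min, regular 40 h 0 min.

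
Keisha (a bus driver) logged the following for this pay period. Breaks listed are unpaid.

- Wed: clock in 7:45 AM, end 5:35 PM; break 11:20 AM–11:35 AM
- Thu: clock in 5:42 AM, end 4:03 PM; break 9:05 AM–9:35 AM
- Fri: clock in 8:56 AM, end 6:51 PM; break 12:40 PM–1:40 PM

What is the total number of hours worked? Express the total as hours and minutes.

28 h 21 min

Wed: 7:45 AM–5:35 PM = 9 h 50 min; less 15 min break → 9 h 35 min
Thu: 5:42 AM–4:03 PM = 10 h 21 min; less 30 min break → 9 h 51 min
Fri: 8:56 AM–6:51 PM = 9 h 55 min; less 60 min break → 8 h 55 min
Total: 9 h 35 min + 9 h 51 min + 8 h 55 min = 28 h 21 min.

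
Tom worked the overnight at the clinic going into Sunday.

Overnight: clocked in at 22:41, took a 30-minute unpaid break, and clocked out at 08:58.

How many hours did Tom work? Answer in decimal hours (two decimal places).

Overnight: 22:41 → midnight = 1 h 19 min; midnight → 08:58 = 8 h 58 min; span 10 h 17 min; less 30 min break → 9 h 47 min

9.78 hours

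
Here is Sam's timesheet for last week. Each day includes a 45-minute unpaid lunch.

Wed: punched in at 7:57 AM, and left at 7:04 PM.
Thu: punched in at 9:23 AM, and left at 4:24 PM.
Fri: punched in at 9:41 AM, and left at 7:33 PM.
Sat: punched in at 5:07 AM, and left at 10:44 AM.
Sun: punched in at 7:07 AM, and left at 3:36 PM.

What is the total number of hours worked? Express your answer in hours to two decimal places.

38.35 hours

Wed: 7:57 AM–7:04 PM = 11 h 7 min; less 45 min break → 10 h 22 min
Thu: 9:23 AM–4:24 PM = 7 h 1 min; less 45 min break → 6 h 16 min
Fri: 9:41 AM–7:33 PM = 9 h 52 min; less 45 min break → 9 h 7 min
Sat: 5:07 AM–10:44 AM = 5 h 37 min; less 45 min break → 4 h 52 min
Sun: 7:07 AM–3:36 PM = 8 h 29 min; less 45 min break → 7 h 44 min
Total: 10 h 22 min + 6 h 16 min + 9 h 7 min + 4 h 52 min + 7 h 44 min = 38 h 21 min.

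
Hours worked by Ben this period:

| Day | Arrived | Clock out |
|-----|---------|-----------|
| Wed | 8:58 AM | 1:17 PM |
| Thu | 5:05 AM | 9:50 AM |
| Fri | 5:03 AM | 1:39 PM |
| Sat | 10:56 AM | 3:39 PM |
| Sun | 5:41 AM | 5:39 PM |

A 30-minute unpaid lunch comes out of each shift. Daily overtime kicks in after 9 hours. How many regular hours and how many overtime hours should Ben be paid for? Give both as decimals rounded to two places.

Wed: 8:58 AM–1:17 PM = 4 h 19 min; less 30 min break → 3 h 49 min
Thu: 5:05 AM–9:50 AM = 4 h 45 min; less 30 min break → 4 h 15 min
Fri: 5:03 AM–1:39 PM = 8 h 36 min; less 30 min break → 8 h 6 min
Sat: 10:56 AM–3:39 PM = 4 h 43 min; less 30 min break → 4 h 13 min
Sun: 5:41 AM–5:39 PM = 11 h 58 min; less 30 min break → 11 h 28 min
Wed reg 3 h 49 min / OT 0 h 0 min; Thu reg 4 h 15 min / OT 0 h 0 min; Fri reg 8 h 6 min / OT 0 h 0 min; Sat reg 4 h 13 min / OT 0 h 0 min; Sun reg 9 h 0 min / OT 2 h 28 min.
Totals: regular 29 h 23 min, overtime 2 h 28 min.

Regular 29.38 hours, overtime 2.47 hours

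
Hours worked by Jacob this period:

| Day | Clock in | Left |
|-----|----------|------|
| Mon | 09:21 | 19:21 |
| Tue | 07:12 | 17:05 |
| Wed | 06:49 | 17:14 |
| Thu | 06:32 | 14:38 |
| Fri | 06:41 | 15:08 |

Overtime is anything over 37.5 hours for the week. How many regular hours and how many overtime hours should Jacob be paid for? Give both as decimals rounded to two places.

Regular 37.50 hours, overtime 9.35 hours

Mon: 09:21–19:21 = 10 h 0 min
Tue: 07:12–17:05 = 9 h 53 min
Wed: 06:49–17:14 = 10 h 25 min
Thu: 06:32–14:38 = 8 h 6 min
Fri: 06:41–15:08 = 8 h 27 min
Total worked: 46 h 51 min = 46.85 h.
Threshold 37.5 h → overtime 9 h 21 min, regular 37 h 30 min.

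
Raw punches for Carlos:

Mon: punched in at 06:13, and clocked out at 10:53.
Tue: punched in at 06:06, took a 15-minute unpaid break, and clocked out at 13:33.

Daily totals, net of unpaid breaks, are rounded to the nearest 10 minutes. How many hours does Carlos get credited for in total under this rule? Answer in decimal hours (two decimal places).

Mon: 06:13–10:53 = 4 h 40 min → rounds to 4 h 40 min
Tue: 06:06–13:33 = 7 h 27 min − 15 min = 7 h 12 min → rounds to 7 h 10 min
Total credited: 11 h 50 min.

11.83 hours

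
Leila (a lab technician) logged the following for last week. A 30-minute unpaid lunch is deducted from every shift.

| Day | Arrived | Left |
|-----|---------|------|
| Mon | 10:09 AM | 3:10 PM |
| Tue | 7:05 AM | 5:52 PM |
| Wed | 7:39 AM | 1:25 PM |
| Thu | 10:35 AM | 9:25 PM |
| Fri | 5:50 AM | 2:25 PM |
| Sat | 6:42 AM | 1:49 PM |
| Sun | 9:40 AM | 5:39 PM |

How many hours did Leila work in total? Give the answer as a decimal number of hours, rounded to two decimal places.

52.58 hours

Mon: 10:09 AM–3:10 PM = 5 h 1 min; less 30 min break → 4 h 31 min
Tue: 7:05 AM–5:52 PM = 10 h 47 min; less 30 min break → 10 h 17 min
Wed: 7:39 AM–1:25 PM = 5 h 46 min; less 30 min break → 5 h 16 min
Thu: 10:35 AM–9:25 PM = 10 h 50 min; less 30 min break → 10 h 20 min
Fri: 5:50 AM–2:25 PM = 8 h 35 min; less 30 min break → 8 h 5 min
Sat: 6:42 AM–1:49 PM = 7 h 7 min; less 30 min break → 6 h 37 min
Sun: 9:40 AM–5:39 PM = 7 h 59 min; less 30 min break → 7 h 29 min
Total: 4 h 31 min + 10 h 17 min + 5 h 16 min + 10 h 20 min + 8 h 5 min + 6 h 37 min + 7 h 29 min = 52 h 35 min.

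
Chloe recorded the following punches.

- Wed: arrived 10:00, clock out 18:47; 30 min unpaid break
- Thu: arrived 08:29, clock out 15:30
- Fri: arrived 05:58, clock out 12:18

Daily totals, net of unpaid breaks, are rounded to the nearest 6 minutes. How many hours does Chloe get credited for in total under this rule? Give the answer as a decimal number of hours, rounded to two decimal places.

Wed: 10:00–18:47 = 8 h 47 min − 30 min = 8 h 17 min → rounds to 8 h 18 min
Thu: 08:29–15:30 = 7 h 1 min → rounds to 7 h 0 min
Fri: 05:58–12:18 = 6 h 20 min → rounds to 6 h 18 min
Total credited: 21 h 36 min.

21.60 hours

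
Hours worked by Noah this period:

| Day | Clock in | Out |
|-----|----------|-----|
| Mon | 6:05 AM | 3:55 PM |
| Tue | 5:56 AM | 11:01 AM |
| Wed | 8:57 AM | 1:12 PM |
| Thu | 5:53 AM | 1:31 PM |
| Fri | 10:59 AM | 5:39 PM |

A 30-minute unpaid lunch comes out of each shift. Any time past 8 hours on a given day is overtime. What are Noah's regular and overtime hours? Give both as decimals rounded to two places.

Regular 29.63 hours, overtime 1.33 hours

Mon: 6:05 AM–3:55 PM = 9 h 50 min; less 30 min break → 9 h 20 min
Tue: 5:56 AM–11:01 AM = 5 h 5 min; less 30 min break → 4 h 35 min
Wed: 8:57 AM–1:12 PM = 4 h 15 min; less 30 min break → 3 h 45 min
Thu: 5:53 AM–1:31 PM = 7 h 38 min; less 30 min break → 7 h 8 min
Fri: 10:59 AM–5:39 PM = 6 h 40 min; less 30 min break → 6 h 10 min
Mon reg 8 h 0 min / OT 1 h 20 min; Tue reg 4 h 35 min / OT 0 h 0 min; Wed reg 3 h 45 min / OT 0 h 0 min; Thu reg 7 h 8 min / OT 0 h 0 min; Fri reg 6 h 10 min / OT 0 h 0 min.
Totals: regular 29 h 38 min, overtime 1 h 20 min.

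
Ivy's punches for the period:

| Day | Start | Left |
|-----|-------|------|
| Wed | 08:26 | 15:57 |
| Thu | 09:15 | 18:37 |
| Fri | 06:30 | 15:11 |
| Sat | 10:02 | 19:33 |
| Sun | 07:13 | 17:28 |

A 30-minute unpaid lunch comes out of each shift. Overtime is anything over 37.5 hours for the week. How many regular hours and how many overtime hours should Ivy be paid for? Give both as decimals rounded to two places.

Wed: 08:26–15:57 = 7 h 31 min; less 30 min break → 7 h 1 min
Thu: 09:15–18:37 = 9 h 22 min; less 30 min break → 8 h 52 min
Fri: 06:30–15:11 = 8 h 41 min; less 30 min break → 8 h 11 min
Sat: 10:02–19:33 = 9 h 31 min; less 30 min break → 9 h 1 min
Sun: 07:13–17:28 = 10 h 15 min; less 30 min break → 9 h 45 min
Total worked: 42 h 50 min = 42.83 h.
Threshold 37.5 h → overtime 5 h 20 min, regular 37 h 30 min.

Regular 37.50 hours, overtime 5.33 hours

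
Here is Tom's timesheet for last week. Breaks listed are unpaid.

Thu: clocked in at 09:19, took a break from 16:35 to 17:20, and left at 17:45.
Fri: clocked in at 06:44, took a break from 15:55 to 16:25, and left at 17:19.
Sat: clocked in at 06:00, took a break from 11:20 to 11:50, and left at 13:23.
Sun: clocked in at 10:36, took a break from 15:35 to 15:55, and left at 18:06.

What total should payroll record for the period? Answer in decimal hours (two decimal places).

Thu: 09:19–17:45 = 8 h 26 min; less 45 min break → 7 h 41 min
Fri: 06:44–17:19 = 10 h 35 min; less 30 min break → 10 h 5 min
Sat: 06:00–13:23 = 7 h 23 min; less 30 min break → 6 h 53 min
Sun: 10:36–18:06 = 7 h 30 min; less 20 min break → 7 h 10 min
Total: 7 h 41 min + 10 h 5 min + 6 h 53 min + 7 h 10 min = 31 h 49 min.

31.82 hours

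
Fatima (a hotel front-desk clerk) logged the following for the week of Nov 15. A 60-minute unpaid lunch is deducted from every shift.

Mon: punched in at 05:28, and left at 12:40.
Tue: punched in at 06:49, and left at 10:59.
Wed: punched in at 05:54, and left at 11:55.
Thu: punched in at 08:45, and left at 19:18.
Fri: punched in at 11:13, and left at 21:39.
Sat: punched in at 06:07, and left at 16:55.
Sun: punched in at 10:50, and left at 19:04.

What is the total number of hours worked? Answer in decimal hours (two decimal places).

Mon: 05:28–12:40 = 7 h 12 min; less 60 min break → 6 h 12 min
Tue: 06:49–10:59 = 4 h 10 min; less 60 min break → 3 h 10 min
Wed: 05:54–11:55 = 6 h 1 min; less 60 min break → 5 h 1 min
Thu: 08:45–19:18 = 10 h 33 min; less 60 min break → 9 h 33 min
Fri: 11:13–21:39 = 10 h 26 min; less 60 min break → 9 h 26 min
Sat: 06:07–16:55 = 10 h 48 min; less 60 min break → 9 h 48 min
Sun: 10:50–19:04 = 8 h 14 min; less 60 min break → 7 h 14 min
Total: 6 h 12 min + 3 h 10 min + 5 h 1 min + 9 h 33 min + 9 h 26 min + 9 h 48 min + 7 h 14 min = 50 h 24 min.

50.40 hours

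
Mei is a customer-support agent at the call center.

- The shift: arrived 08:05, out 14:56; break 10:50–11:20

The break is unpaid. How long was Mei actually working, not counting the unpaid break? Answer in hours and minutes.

The shift: 08:05–14:56 = 6 h 51 min; less 30 min break → 6 h 21 min

6 h 21 min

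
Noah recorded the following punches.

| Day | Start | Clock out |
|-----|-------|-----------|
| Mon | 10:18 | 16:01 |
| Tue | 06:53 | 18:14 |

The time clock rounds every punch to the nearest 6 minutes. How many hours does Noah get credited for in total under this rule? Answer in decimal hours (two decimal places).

Mon: in 10:18→10:18, out 16:01→16:00; 5 h 42 min
Tue: in 06:53→06:54, out 18:14→18:12; 11 h 18 min
Total credited: 17 h 0 min.

17.00 hours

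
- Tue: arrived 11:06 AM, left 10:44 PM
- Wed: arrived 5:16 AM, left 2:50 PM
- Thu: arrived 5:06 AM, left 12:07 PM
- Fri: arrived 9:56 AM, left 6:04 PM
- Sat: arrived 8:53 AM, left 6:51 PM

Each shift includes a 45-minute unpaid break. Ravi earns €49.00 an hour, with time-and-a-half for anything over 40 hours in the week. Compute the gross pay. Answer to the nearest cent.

Tue: 11:06 AM–10:44 PM = 11 h 38 min; less 45 min break → 10 h 53 min
Wed: 5:16 AM–2:50 PM = 9 h 34 min; less 45 min break → 8 h 49 min
Thu: 5:06 AM–12:07 PM = 7 h 1 min; less 45 min break → 6 h 16 min
Fri: 9:56 AM–6:04 PM = 8 h 8 min; less 45 min break → 7 h 23 min
Sat: 8:53 AM–6:51 PM = 9 h 58 min; less 45 min break → 9 h 13 min
Total worked: 42 h 34 min = 2554 min.
Regular 40 h 0 min = 2400 min at €49.00/h; overtime 2 h 34 min = 154 min at €73.50/h.
Pay = (2400 × €49.00 + 154 × €73.50) ÷ 60 = €2148.65.

€2148.65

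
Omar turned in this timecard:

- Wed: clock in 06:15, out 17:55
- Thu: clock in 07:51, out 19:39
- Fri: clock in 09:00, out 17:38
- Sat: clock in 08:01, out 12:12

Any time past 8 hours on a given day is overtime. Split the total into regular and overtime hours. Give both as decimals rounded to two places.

Regular 28.18 hours, overtime 8.10 hours

Wed: 06:15–17:55 = 11 h 40 min
Thu: 07:51–19:39 = 11 h 48 min
Fri: 09:00–17:38 = 8 h 38 min
Sat: 08:01–12:12 = 4 h 11 min
Wed reg 8 h 0 min / OT 3 h 40 min; Thu reg 8 h 0 min / OT 3 h 48 min; Fri reg 8 h 0 min / OT 0 h 38 min; Sat reg 4 h 11 min / OT 0 h 0 min.
Totals: regular 28 h 11 min, overtime 8 h 6 min.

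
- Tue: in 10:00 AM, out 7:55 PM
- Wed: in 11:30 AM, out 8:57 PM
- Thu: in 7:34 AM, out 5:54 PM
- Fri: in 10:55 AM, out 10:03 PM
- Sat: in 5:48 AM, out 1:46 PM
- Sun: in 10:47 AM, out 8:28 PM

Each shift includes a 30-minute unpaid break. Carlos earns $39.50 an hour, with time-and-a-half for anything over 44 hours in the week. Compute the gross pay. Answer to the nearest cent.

$2418.39

Tue: 10:00 AM–7:55 PM = 9 h 55 min; less 30 min break → 9 h 25 min
Wed: 11:30 AM–8:57 PM = 9 h 27 min; less 30 min break → 8 h 57 min
Thu: 7:34 AM–5:54 PM = 10 h 20 min; less 30 min break → 9 h 50 min
Fri: 10:55 AM–10:03 PM = 11 h 8 min; less 30 min break → 10 h 38 min
Sat: 5:48 AM–1:46 PM = 7 h 58 min; less 30 min break → 7 h 28 min
Sun: 10:47 AM–8:28 PM = 9 h 41 min; less 30 min break → 9 h 11 min
Total worked: 55 h 29 min = 3329 min.
Regular 44 h 0 min = 2640 min at $39.50/h; overtime 11 h 29 min = 689 min at $59.25/h.
Pay = (2640 × $39.50 + 689 × $59.25) ÷ 60 = $2418.39.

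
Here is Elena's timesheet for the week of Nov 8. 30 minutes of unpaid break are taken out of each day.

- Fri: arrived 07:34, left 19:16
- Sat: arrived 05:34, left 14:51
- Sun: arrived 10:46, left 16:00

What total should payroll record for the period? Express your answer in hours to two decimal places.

Fri: 07:34–19:16 = 11 h 42 min; less 30 min break → 11 h 12 min
Sat: 05:34–14:51 = 9 h 17 min; less 30 min break → 8 h 47 min
Sun: 10:46–16:00 = 5 h 14 min; less 30 min break → 4 h 44 min
Total: 11 h 12 min + 8 h 47 min + 4 h 44 min = 24 h 43 min.

24.72 hours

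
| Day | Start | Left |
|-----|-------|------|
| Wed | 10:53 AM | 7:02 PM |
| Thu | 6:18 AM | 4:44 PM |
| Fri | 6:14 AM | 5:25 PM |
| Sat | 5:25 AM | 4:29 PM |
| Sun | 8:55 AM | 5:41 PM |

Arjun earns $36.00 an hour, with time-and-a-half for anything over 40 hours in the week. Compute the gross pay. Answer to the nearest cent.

Wed: 10:53 AM–7:02 PM = 8 h 9 min
Thu: 6:18 AM–4:44 PM = 10 h 26 min
Fri: 6:14 AM–5:25 PM = 11 h 11 min
Sat: 5:25 AM–4:29 PM = 11 h 4 min
Sun: 8:55 AM–5:41 PM = 8 h 46 min
Total worked: 49 h 36 min = 2976 min.
Regular 40 h 0 min = 2400 min at $36.00/h; overtime 9 h 36 min = 576 min at $54.00/h.
Pay = (2400 × $36.00 + 576 × $54.00) ÷ 60 = $1958.40.

$1958.40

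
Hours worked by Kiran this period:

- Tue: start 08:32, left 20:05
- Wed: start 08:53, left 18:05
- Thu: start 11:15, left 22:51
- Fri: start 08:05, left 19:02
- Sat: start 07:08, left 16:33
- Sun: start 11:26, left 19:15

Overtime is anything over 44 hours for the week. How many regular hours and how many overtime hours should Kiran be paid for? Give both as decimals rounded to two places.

Tue: 08:32–20:05 = 11 h 33 min
Wed: 08:53–18:05 = 9 h 12 min
Thu: 11:15–22:51 = 11 h 36 min
Fri: 08:05–19:02 = 10 h 57 min
Sat: 07:08–16:33 = 9 h 25 min
Sun: 11:26–19:15 = 7 h 49 min
Total worked: 60 h 32 min = 60.53 h.
Threshold 44 h → overtime 16 h 32 min, regular 44 h 0 min.

Regular 44.00 hours, overtime 16.53 hours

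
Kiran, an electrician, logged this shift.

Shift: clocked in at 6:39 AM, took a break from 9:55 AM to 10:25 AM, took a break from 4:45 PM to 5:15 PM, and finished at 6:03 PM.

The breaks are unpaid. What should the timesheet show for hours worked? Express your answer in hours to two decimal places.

10.40 hours

Shift: 6:39 AM–6:03 PM = 11 h 24 min; less 60 min break → 10 h 24 min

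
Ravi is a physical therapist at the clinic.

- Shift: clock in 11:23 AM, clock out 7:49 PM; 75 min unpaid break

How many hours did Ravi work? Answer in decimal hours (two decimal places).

7.18 hours

Shift: 11:23 AM–7:49 PM = 8 h 26 min; less 75 min break → 7 h 11 min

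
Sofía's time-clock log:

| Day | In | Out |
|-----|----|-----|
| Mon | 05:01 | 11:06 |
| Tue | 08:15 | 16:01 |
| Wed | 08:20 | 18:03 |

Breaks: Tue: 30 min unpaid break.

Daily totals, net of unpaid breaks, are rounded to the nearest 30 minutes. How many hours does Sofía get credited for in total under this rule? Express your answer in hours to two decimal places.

Mon: 05:01–11:06 = 6 h 5 min → rounds to 6 h 0 min
Tue: 08:15–16:01 = 7 h 46 min − 30 min = 7 h 16 min → rounds to 7 h 30 min
Wed: 08:20–18:03 = 9 h 43 min → rounds to 9 h 30 min
Total credited: 23 h 0 min.

23.00 hours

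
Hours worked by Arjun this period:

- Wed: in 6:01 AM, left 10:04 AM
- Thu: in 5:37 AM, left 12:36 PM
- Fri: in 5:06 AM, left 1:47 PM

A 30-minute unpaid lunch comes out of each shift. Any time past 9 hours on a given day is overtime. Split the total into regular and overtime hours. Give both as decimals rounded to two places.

Wed: 6:01 AM–10:04 AM = 4 h 3 min; less 30 min break → 3 h 33 min
Thu: 5:37 AM–12:36 PM = 6 h 59 min; less 30 min break → 6 h 29 min
Fri: 5:06 AM–1:47 PM = 8 h 41 min; less 30 min break → 8 h 11 min
Wed reg 3 h 33 min / OT 0 h 0 min; Thu reg 6 h 29 min / OT 0 h 0 min; Fri reg 8 h 11 min / OT 0 h 0 min.
Totals: regular 18 h 13 min, overtime 0 h 0 min.

Regular 18.22 hours, overtime 0.00 hours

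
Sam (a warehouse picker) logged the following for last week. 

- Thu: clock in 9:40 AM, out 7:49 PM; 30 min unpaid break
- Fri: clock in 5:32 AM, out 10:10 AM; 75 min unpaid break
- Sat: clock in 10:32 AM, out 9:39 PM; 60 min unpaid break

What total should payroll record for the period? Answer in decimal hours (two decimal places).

23.15 hours

Thu: 9:40 AM–7:49 PM = 10 h 9 min; less 30 min break → 9 h 39 min
Fri: 5:32 AM–10:10 AM = 4 h 38 min; less 75 min break → 3 h 23 min
Sat: 10:32 AM–9:39 PM = 11 h 7 min; less 60 min break → 10 h 7 min
Total: 9 h 39 min + 3 h 23 min + 10 h 7 min = 23 h 9 min.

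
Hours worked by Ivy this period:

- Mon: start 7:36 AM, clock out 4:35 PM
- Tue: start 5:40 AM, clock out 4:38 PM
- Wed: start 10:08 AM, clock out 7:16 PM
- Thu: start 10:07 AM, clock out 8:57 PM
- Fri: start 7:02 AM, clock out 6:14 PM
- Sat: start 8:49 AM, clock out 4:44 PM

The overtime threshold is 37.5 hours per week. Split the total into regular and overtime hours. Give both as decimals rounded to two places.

Mon: 7:36 AM–4:35 PM = 8 h 59 min
Tue: 5:40 AM–4:38 PM = 10 h 58 min
Wed: 10:08 AM–7:16 PM = 9 h 8 min
Thu: 10:07 AM–8:57 PM = 10 h 50 min
Fri: 7:02 AM–6:14 PM = 11 h 12 min
Sat: 8:49 AM–4:44 PM = 7 h 55 min
Total worked: 59 h 2 min = 59.03 h.
Threshold 37.5 h → overtime 21 h 32 min, regular 37 h 30 min.

Regular 37.50 hours, overtime 21.53 hours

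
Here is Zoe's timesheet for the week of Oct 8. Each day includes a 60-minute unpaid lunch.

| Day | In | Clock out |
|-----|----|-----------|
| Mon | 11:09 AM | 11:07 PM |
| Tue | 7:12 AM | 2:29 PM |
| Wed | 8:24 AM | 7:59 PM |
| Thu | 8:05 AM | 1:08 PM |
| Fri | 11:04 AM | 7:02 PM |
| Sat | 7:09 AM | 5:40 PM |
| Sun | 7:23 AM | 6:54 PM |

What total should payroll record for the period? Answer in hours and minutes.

Mon: 11:09 AM–11:07 PM = 11 h 58 min; less 60 min break → 10 h 58 min
Tue: 7:12 AM–2:29 PM = 7 h 17 min; less 60 min break → 6 h 17 min
Wed: 8:24 AM–7:59 PM = 11 h 35 min; less 60 min break → 10 h 35 min
Thu: 8:05 AM–1:08 PM = 5 h 3 min; less 60 min break → 4 h 3 min
Fri: 11:04 AM–7:02 PM = 7 h 58 min; less 60 min break → 6 h 58 min
Sat: 7:09 AM–5:40 PM = 10 h 31 min; less 60 min break → 9 h 31 min
Sun: 7:23 AM–6:54 PM = 11 h 31 min; less 60 min break → 10 h 31 min
Total: 10 h 58 min + 6 h 17 min + 10 h 35 min + 4 h 3 min + 6 h 58 min + 9 h 31 min + 10 h 31 min = 58 h 53 min.

58 h 53 min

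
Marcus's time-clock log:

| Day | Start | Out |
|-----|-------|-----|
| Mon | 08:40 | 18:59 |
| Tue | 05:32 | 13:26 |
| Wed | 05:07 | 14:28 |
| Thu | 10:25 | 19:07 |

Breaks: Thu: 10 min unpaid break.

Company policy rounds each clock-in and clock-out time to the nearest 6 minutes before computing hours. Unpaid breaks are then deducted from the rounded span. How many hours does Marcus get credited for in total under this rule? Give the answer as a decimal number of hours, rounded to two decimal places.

Mon: in 08:40→08:42, out 18:59→19:00; 10 h 18 min
Tue: in 05:32→05:30, out 13:26→13:24; 7 h 54 min
Wed: in 05:07→05:06, out 14:28→14:30; 9 h 24 min
Thu: in 10:25→10:24, out 19:07→19:06; 8 h 42 min − 10 min = 8 h 32 min
Total credited: 36 h 8 min.

36.13 hours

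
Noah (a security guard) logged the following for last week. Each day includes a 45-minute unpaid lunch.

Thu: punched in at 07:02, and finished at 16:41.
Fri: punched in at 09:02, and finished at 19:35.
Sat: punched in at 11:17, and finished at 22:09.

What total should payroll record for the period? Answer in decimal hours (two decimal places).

28.82 hours

Thu: 07:02–16:41 = 9 h 39 min; less 45 min break → 8 h 54 min
Fri: 09:02–19:35 = 10 h 33 min; less 45 min break → 9 h 48 min
Sat: 11:17–22:09 = 10 h 52 min; less 45 min break → 10 h 7 min
Total: 8 h 54 min + 9 h 48 min + 10 h 7 min = 28 h 49 min.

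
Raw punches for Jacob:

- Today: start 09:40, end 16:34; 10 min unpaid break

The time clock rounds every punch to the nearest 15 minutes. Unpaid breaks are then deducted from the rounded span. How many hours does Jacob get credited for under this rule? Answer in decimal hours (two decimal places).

6.58 hours

Today: in 09:40→09:45, out 16:34→16:30; 6 h 45 min − 10 min = 6 h 35 min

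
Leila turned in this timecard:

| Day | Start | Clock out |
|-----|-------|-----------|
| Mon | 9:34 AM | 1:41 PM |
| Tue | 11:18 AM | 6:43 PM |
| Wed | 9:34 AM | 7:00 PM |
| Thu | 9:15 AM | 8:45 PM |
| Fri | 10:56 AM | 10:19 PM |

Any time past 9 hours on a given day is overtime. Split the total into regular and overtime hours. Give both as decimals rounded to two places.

Regular 38.53 hours, overtime 5.32 hours

Mon: 9:34 AM–1:41 PM = 4 h 7 min
Tue: 11:18 AM–6:43 PM = 7 h 25 min
Wed: 9:34 AM–7:00 PM = 9 h 26 min
Thu: 9:15 AM–8:45 PM = 11 h 30 min
Fri: 10:56 AM–10:19 PM = 11 h 23 min
Mon reg 4 h 7 min / OT 0 h 0 min; Tue reg 7 h 25 min / OT 0 h 0 min; Wed reg 9 h 0 min / OT 0 h 26 min; Thu reg 9 h 0 min / OT 2 h 30 min; Fri reg 9 h 0 min / OT 2 h 23 min.
Totals: regular 38 h 32 min, overtime 5 h 19 min.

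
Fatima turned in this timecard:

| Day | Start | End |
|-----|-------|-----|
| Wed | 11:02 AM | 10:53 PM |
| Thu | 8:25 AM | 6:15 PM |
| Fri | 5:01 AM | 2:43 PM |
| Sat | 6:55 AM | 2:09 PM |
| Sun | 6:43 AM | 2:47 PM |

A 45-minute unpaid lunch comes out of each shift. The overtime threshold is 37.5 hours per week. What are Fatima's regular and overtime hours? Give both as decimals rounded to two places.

Regular 37.50 hours, overtime 5.43 hours

Wed: 11:02 AM–10:53 PM = 11 h 51 min; less 45 min break → 11 h 6 min
Thu: 8:25 AM–6:15 PM = 9 h 50 min; less 45 min break → 9 h 5 min
Fri: 5:01 AM–2:43 PM = 9 h 42 min; less 45 min break → 8 h 57 min
Sat: 6:55 AM–2:09 PM = 7 h 14 min; less 45 min break → 6 h 29 min
Sun: 6:43 AM–2:47 PM = 8 h 4 min; less 45 min break → 7 h 19 min
Total worked: 42 h 56 min = 42.93 h.
Threshold 37.5 h → overtime 5 h 26 min, regular 37 h 30 min.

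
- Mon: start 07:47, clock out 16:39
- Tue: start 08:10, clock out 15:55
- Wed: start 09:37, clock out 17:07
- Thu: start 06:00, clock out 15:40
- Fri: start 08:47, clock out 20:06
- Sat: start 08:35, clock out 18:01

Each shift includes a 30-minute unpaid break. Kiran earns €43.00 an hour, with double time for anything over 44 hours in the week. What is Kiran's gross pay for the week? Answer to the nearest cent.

Mon: 07:47–16:39 = 8 h 52 min; less 30 min break → 8 h 22 min
Tue: 08:10–15:55 = 7 h 45 min; less 30 min break → 7 h 15 min
Wed: 09:37–17:07 = 7 h 30 min; less 30 min break → 7 h 0 min
Thu: 06:00–15:40 = 9 h 40 min; less 30 min break → 9 h 10 min
Fri: 08:47–20:06 = 11 h 19 min; less 30 min break → 10 h 49 min
Sat: 08:35–18:01 = 9 h 26 min; less 30 min break → 8 h 56 min
Total worked: 51 h 32 min = 3092 min.
Regular 44 h 0 min = 2640 min at €43.00/h; overtime 7 h 32 min = 452 min at €86.00/h.
Pay = (2640 × €43.00 + 452 × €86.00) ÷ 60 = €2539.87.

€2539.87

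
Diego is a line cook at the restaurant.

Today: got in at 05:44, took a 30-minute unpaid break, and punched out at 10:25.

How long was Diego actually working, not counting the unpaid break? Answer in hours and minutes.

4 h 11 min

Today: 05:44–10:25 = 4 h 41 min; less 30 min break → 4 h 11 min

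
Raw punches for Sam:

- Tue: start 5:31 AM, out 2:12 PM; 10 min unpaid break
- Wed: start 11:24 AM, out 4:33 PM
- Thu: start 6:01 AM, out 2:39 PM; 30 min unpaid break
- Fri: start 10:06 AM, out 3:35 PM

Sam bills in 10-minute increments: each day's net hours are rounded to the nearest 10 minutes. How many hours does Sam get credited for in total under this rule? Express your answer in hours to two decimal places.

27.33 hours

Tue: 5:31 AM–2:12 PM = 8 h 41 min − 10 min = 8 h 31 min → rounds to 8 h 30 min
Wed: 11:24 AM–4:33 PM = 5 h 9 min → rounds to 5 h 10 min
Thu: 6:01 AM–2:39 PM = 8 h 38 min − 30 min = 8 h 8 min → rounds to 8 h 10 min
Fri: 10:06 AM–3:35 PM = 5 h 29 min → rounds to 5 h 30 min
Total credited: 27 h 20 min.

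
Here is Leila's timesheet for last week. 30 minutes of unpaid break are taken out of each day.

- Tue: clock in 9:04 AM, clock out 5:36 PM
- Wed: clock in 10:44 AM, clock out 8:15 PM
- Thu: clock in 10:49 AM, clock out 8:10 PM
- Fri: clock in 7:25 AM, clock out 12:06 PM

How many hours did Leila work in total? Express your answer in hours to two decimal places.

30.08 hours

Tue: 9:04 AM–5:36 PM = 8 h 32 min; less 30 min break → 8 h 2 min
Wed: 10:44 AM–8:15 PM = 9 h 31 min; less 30 min break → 9 h 1 min
Thu: 10:49 AM–8:10 PM = 9 h 21 min; less 30 min break → 8 h 51 min
Fri: 7:25 AM–12:06 PM = 4 h 41 min; less 30 min break → 4 h 11 min
Total: 8 h 2 min + 9 h 1 min + 8 h 51 min + 4 h 11 min = 30 h 5 min.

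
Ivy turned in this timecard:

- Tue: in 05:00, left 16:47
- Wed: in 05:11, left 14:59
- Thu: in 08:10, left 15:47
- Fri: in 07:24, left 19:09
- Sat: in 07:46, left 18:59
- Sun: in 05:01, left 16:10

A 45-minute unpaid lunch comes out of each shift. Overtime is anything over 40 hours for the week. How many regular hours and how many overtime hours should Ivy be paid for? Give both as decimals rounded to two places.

Regular 40.00 hours, overtime 18.82 hours

Tue: 05:00–16:47 = 11 h 47 min; less 45 min break → 11 h 2 min
Wed: 05:11–14:59 = 9 h 48 min; less 45 min break → 9 h 3 min
Thu: 08:10–15:47 = 7 h 37 min; less 45 min break → 6 h 52 min
Fri: 07:24–19:09 = 11 h 45 min; less 45 min break → 11 h 0 min
Sat: 07:46–18:59 = 11 h 13 min; less 45 min break → 10 h 28 min
Sun: 05:01–16:10 = 11 h 9 min; less 45 min break → 10 h 24 min
Total worked: 58 h 49 min = 58.82 h.
Threshold 40 h → overtime 18 h 49 min, regular 40 h 0 min.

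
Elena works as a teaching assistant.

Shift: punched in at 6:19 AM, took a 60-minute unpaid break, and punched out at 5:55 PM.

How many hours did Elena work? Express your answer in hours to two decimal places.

10.60 hours

Shift: 6:19 AM–5:55 PM = 11 h 36 min; less 60 min break → 10 h 36 min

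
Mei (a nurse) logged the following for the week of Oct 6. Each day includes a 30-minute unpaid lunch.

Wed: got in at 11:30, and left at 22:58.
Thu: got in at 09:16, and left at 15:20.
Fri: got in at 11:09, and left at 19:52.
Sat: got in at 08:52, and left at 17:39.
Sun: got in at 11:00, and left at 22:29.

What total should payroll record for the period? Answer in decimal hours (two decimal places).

44.02 hours

Wed: 11:30–22:58 = 11 h 28 min; less 30 min break → 10 h 58 min
Thu: 09:16–15:20 = 6 h 4 min; less 30 min break → 5 h 34 min
Fri: 11:09–19:52 = 8 h 43 min; less 30 min break → 8 h 13 min
Sat: 08:52–17:39 = 8 h 47 min; less 30 min break → 8 h 17 min
Sun: 11:00–22:29 = 11 h 29 min; less 30 min break → 10 h 59 min
Total: 10 h 58 min + 5 h 34 min + 8 h 13 min + 8 h 17 min + 10 h 59 min = 44 h 1 min.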